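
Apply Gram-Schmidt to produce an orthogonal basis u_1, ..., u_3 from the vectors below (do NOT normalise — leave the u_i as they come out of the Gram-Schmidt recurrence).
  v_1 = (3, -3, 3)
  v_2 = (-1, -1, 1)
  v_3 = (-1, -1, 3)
Orthogonal basis:
  u_1 = (3, -3, 3)
  u_2 = (-4/3, -2/3, 2/3)
  u_3 = (0, 1, 1)

Apply the Gram-Schmidt recurrence
  u_1 = v_1
  u_i = v_i − Σ_{j<i} ((v_i · u_j) / (u_j · u_j)) · u_j.

Step by step this gives:
  u_1 = (3, -3, 3)
  u_2 = (-4/3, -2/3, 2/3)
  u_3 = (0, 1, 1)

Orthogonality check:
  u_2 · u_1 = 0 (should be 0)
  u_3 · u_1 = 0 (should be 0)
  u_3 · u_2 = 0 (should be 0)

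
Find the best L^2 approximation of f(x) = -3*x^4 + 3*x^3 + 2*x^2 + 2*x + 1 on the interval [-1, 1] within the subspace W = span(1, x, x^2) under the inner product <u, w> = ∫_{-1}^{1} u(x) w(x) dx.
g(x) = -4*x^2/7 + 19*x/5 + 44/35

The best approximation g ∈ W is the orthogonal projection of f onto W. Writing g = a_0 + a_1 x + a_2 x^2, the coefficients solve the normal equations G · a = b where
  G_{ij} = <φ_i, φ_j> and b_i = <f, φ_i>, with φ_0 = 1, φ_1 = x, φ_2 = x^2.
G =
  [2, 0, 2/3]
  [0, 2/3, 0]
  [2/3, 0, 2/5],
b = (32/15, 38/15, 64/105).
Solving gives a_0 = 44/35, a_1 = 19/5, a_2 = -4/7, so
  g(x) = -4*x^2/7 + 19*x/5 + 44/35.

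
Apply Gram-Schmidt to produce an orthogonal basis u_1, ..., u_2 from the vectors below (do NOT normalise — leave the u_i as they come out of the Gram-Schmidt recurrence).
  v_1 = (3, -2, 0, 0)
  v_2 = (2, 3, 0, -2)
Orthogonal basis:
  u_1 = (3, -2, 0, 0)
  u_2 = (2, 3, 0, -2)

Apply the Gram-Schmidt recurrence
  u_1 = v_1
  u_i = v_i − Σ_{j<i} ((v_i · u_j) / (u_j · u_j)) · u_j.

Step by step this gives:
  u_1 = (3, -2, 0, 0)
  u_2 = (2, 3, 0, -2)

Orthogonality check:
  u_2 · u_1 = 0 (should be 0)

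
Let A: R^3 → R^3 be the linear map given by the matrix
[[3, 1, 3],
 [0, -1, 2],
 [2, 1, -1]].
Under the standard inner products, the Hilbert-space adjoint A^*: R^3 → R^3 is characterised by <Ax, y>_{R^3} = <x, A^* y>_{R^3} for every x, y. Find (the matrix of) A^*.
A^* = A^T =
[[3, 0, 2],
 [1, -1, 1],
 [3, 2, -1]]

For real matrices with standard dot products, the defining identity <Ax, y> = <x, A^* y> gives (Ax)^T y = x^T (A^*) y, i.e. x^T A^T y = x^T (A^*) y. Since this holds for all x, y, we must have A^* = A^T. Therefore
A^* =
[[3, 0, 2],
 [1, -1, 1],
 [3, 2, -1]].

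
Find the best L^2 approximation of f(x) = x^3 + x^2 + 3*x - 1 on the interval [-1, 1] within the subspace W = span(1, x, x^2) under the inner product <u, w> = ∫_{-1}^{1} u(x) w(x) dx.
g(x) = x^2 + 18*x/5 - 1

The best approximation g ∈ W is the orthogonal projection of f onto W. Writing g = a_0 + a_1 x + a_2 x^2, the coefficients solve the normal equations G · a = b where
  G_{ij} = <φ_i, φ_j> and b_i = <f, φ_i>, with φ_0 = 1, φ_1 = x, φ_2 = x^2.
G =
  [2, 0, 2/3]
  [0, 2/3, 0]
  [2/3, 0, 2/5],
b = (-4/3, 12/5, -4/15).
Solving gives a_0 = -1, a_1 = 18/5, a_2 = 1, so
  g(x) = x^2 + 18*x/5 - 1.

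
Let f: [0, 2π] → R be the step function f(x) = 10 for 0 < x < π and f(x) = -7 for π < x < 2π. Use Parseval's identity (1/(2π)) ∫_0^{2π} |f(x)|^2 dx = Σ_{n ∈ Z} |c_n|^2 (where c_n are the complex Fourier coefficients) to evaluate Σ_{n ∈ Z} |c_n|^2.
Σ |c_n|^2 = 149/2

Parseval equates the L^2 energy of f (normalised by 1/(2π)) with the ℓ^2 sum of its Fourier coefficients: (1/(2π)) ∫_0^{2π} |f|^2 = Σ |c_n|^2.
Compute the left side: (1/(2π)) [∫_0^π 10^2 dx + ∫_π^{2π} (-7)^2 dx] = (1/(2π)) · (100π + 49π) = (100 + 49)/2 = 149/2.
So Σ_{n ∈ Z} |c_n|^2 = 149/2.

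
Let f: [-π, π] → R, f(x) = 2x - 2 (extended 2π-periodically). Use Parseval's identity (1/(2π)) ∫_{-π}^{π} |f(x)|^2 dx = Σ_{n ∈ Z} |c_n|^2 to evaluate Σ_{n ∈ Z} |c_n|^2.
Σ |c_n|^2 = 4π^2/3 + 4

Expand and integrate term by term over [-π, π]:
  ∫ (2x)^2 dx = 4·(2π^3/3); ∫ 2·2·(-2)·x dx = 0 (odd integrand); ∫ (-2)^2 dx = 4·2π.
So (1/(2π)) ∫_{-π}^{π} (2x - 2)^2 dx = 4π^2/3 + 4 = 4π^2/3 + 4.
Parseval ⇒ Σ |c_n|^2 = 4π^2/3 + 4.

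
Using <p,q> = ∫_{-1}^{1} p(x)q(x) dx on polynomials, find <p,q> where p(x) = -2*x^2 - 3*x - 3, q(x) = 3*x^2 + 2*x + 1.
<p,q> = -296/15

Expand the product: p(x)·q(x) = -6*x^4 - 13*x^3 - 17*x^2 - 9*x - 3.
∫_{-1}^{1} of each monomial x^k gives [2/(k+1) if k even, 0 if k odd]. Integrating term-by-term (or equivalently evaluating the antiderivative F(x) = -6*x^5/5 - 13*x^4/4 - 17*x^3/3 - 9*x^2/2 - 3*x at the endpoints):
  F(1) − F(−1) = -1057/60 − (127/60) = -296/15.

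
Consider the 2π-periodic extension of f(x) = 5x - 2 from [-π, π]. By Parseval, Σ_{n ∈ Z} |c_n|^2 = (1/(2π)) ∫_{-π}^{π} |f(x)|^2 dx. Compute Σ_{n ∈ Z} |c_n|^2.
Σ |c_n|^2 = 25π^2/3 + 4

Expand and integrate term by term over [-π, π]:
  ∫ (5x)^2 dx = 25·(2π^3/3); ∫ 2·5·(-2)·x dx = 0 (odd integrand); ∫ (-2)^2 dx = 4·2π.
So (1/(2π)) ∫_{-π}^{π} (5x - 2)^2 dx = 25π^2/3 + 4 = 25π^2/3 + 4.
Parseval ⇒ Σ |c_n|^2 = 25π^2/3 + 4.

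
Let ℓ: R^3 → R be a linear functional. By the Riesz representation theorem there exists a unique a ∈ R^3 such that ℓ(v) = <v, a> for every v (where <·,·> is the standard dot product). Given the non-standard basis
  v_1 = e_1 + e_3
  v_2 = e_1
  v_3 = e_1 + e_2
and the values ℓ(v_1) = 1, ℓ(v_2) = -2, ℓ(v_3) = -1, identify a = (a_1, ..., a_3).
a = (-2, 1, 3)

Write a = (a_1, ..., a_3) in the standard basis. For each basis vector v_i, ℓ(v_i) = <v_i, a> is a linear equation in the a_j's. Collect the n equations into a matrix system V a = ℓ, where row i of V is v_i (expressed in the standard basis). Since V is invertible (lower-triangular with 1s on the diagonal, up to permutation), solve by back-substitution:
  V =
[[1, 0, 1],
 [1, 0, 0],
 [1, 1, 0]]
  V a = (1, -2, -1)
Solving gives a = (-2, 1, 3).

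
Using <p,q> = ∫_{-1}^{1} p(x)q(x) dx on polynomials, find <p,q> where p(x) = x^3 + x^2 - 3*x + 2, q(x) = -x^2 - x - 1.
<p,q> = -24/5

Expand the product: p(x)·q(x) = -x^5 - 2*x^4 + x^3 + x - 2.
∫_{-1}^{1} of each monomial x^k gives [2/(k+1) if k even, 0 if k odd]. Integrating term-by-term (or equivalently evaluating the antiderivative F(x) = -x^6/6 - 2*x^5/5 + x^4/4 + x^2/2 - 2*x at the endpoints):
  F(1) − F(−1) = -109/60 − (179/60) = -24/5.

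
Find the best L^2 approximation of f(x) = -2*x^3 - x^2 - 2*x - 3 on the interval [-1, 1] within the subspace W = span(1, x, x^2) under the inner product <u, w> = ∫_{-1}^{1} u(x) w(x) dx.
g(x) = -x^2 - 16*x/5 - 3

The best approximation g ∈ W is the orthogonal projection of f onto W. Writing g = a_0 + a_1 x + a_2 x^2, the coefficients solve the normal equations G · a = b where
  G_{ij} = <φ_i, φ_j> and b_i = <f, φ_i>, with φ_0 = 1, φ_1 = x, φ_2 = x^2.
G =
  [2, 0, 2/3]
  [0, 2/3, 0]
  [2/3, 0, 2/5],
b = (-20/3, -32/15, -12/5).
Solving gives a_0 = -3, a_1 = -16/5, a_2 = -1, so
  g(x) = -x^2 - 16*x/5 - 3.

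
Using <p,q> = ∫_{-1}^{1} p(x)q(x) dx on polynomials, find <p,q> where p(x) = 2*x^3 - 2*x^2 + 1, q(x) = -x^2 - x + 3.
<p,q> = 4/3

Expand the product: p(x)·q(x) = -2*x^5 + 8*x^3 - 7*x^2 - x + 3.
∫_{-1}^{1} of each monomial x^k gives [2/(k+1) if k even, 0 if k odd]. Integrating term-by-term (or equivalently evaluating the antiderivative F(x) = -x^6/3 + 2*x^4 - 7*x^3/3 - x^2/2 + 3*x at the endpoints):
  F(1) − F(−1) = 11/6 − (1/2) = 4/3.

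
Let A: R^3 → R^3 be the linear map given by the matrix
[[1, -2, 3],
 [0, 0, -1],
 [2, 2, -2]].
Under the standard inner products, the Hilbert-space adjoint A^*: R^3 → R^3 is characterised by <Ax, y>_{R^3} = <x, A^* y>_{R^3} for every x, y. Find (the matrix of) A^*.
A^* = A^T =
[[1, 0, 2],
 [-2, 0, 2],
 [3, -1, -2]]

For real matrices with standard dot products, the defining identity <Ax, y> = <x, A^* y> gives (Ax)^T y = x^T (A^*) y, i.e. x^T A^T y = x^T (A^*) y. Since this holds for all x, y, we must have A^* = A^T. Therefore
A^* =
[[1, 0, 2],
 [-2, 0, 2],
 [3, -1, -2]].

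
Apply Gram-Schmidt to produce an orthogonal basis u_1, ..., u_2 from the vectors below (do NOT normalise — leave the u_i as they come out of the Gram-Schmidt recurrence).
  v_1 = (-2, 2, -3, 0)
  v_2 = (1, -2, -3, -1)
Orthogonal basis:
  u_1 = (-2, 2, -3, 0)
  u_2 = (23/17, -40/17, -42/17, -1)

Apply the Gram-Schmidt recurrence
  u_1 = v_1
  u_i = v_i − Σ_{j<i} ((v_i · u_j) / (u_j · u_j)) · u_j.

Step by step this gives:
  u_1 = (-2, 2, -3, 0)
  u_2 = (23/17, -40/17, -42/17, -1)

Orthogonality check:
  u_2 · u_1 = 0 (should be 0)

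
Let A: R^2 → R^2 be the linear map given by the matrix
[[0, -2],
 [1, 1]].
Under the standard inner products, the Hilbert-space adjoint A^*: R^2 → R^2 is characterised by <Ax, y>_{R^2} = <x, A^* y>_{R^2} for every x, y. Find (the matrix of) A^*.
A^* = A^T =
[[0, 1],
 [-2, 1]]

For real matrices with standard dot products, the defining identity <Ax, y> = <x, A^* y> gives (Ax)^T y = x^T (A^*) y, i.e. x^T A^T y = x^T (A^*) y. Since this holds for all x, y, we must have A^* = A^T. Therefore
A^* =
[[0, 1],
 [-2, 1]].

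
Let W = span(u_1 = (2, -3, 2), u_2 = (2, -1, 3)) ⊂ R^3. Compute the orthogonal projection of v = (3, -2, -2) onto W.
proj_W(v) = (32/69, -188/69, -38/69)

Set up U = [u_1 | ... | u_2] ∈ R^(3×2). The projector onto W = col(U) is P = U (U^T U)^(-1) U^T.
Compute U^T U =
  [17, 13]
  [13, 14],
and U^T v = (8, 2).
Solve U^T U · c = U^T v for the coefficients: c = (86/69, -70/69). The projection is proj_W(v) = U c.
Check: (v - proj_W(v)) · u_1 = 0  (should be 0).
Check: (v - proj_W(v)) · u_2 = 0  (should be 0).
Result: proj_W(v) = (32/69, -188/69, -38/69).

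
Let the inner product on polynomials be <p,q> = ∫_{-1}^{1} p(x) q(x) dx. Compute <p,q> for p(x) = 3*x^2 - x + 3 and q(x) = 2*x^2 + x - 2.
<p,q> = -154/15

Expand the product: p(x)·q(x) = 6*x^4 + x^3 - x^2 + 5*x - 6.
∫_{-1}^{1} of each monomial x^k gives [2/(k+1) if k even, 0 if k odd]. Integrating term-by-term (or equivalently evaluating the antiderivative F(x) = 6*x^5/5 + x^4/4 - x^3/3 + 5*x^2/2 - 6*x at the endpoints):
  F(1) − F(−1) = -143/60 − (473/60) = -154/15.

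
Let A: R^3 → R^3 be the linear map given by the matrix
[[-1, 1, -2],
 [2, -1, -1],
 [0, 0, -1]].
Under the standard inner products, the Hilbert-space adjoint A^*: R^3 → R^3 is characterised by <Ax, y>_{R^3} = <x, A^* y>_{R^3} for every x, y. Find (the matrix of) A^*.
A^* = A^T =
[[-1, 2, 0],
 [1, -1, 0],
 [-2, -1, -1]]

For real matrices with standard dot products, the defining identity <Ax, y> = <x, A^* y> gives (Ax)^T y = x^T (A^*) y, i.e. x^T A^T y = x^T (A^*) y. Since this holds for all x, y, we must have A^* = A^T. Therefore
A^* =
[[-1, 2, 0],
 [1, -1, 0],
 [-2, -1, -1]].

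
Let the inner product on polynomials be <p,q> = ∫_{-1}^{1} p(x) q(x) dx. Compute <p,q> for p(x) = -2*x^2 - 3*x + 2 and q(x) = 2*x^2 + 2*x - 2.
<p,q> = -124/15

Expand the product: p(x)·q(x) = -4*x^4 - 10*x^3 + 2*x^2 + 10*x - 4.
∫_{-1}^{1} of each monomial x^k gives [2/(k+1) if k even, 0 if k odd]. Integrating term-by-term (or equivalently evaluating the antiderivative F(x) = -4*x^5/5 - 5*x^4/2 + 2*x^3/3 + 5*x^2 - 4*x at the endpoints):
  F(1) − F(−1) = -49/30 − (199/30) = -124/15.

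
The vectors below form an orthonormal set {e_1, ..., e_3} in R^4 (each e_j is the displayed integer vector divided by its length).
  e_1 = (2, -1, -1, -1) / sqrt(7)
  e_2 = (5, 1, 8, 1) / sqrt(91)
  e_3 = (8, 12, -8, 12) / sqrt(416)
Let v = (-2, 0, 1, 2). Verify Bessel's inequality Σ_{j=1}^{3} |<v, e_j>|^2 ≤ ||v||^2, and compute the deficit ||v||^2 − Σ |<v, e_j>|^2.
Σ |<v, e_j>|^2 = 7; ||v||^2 = 9; deficit = 2

Write each e_j = u_j / sqrt(<u_j, u_j>) where u_j is the displayed integer vector. Then <v, e_j> = <v, u_j> / sqrt(<u_j, u_j>), so |<v, e_j>|^2 = <v, u_j>^2 / <u_j, u_j>.
Coefficients: <v, e_1> = -7/sqrt(7), <v, e_2> = 0/sqrt(91), <v, e_3> = 0/sqrt(416).
Square and sum: Σ |<v, e_j>|^2 = 7.
Compute ||v||^2 = v·v = 9.
Deficit = 9 − 7 = 2 ≥ 0, confirming Bessel's inequality. (The deficit equals ||v − Σ <v,e_j> e_j||^2, the squared distance from v to span{e_j}.)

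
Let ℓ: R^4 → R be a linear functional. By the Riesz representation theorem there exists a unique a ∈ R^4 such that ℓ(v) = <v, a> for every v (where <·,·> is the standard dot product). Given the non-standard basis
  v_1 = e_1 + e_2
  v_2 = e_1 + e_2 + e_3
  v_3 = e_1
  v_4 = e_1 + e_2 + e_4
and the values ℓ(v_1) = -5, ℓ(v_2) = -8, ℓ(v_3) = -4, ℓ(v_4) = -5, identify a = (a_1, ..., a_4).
a = (-4, -1, -3, 0)

Write a = (a_1, ..., a_4) in the standard basis. For each basis vector v_i, ℓ(v_i) = <v_i, a> is a linear equation in the a_j's. Collect the n equations into a matrix system V a = ℓ, where row i of V is v_i (expressed in the standard basis). Since V is invertible (lower-triangular with 1s on the diagonal, up to permutation), solve by back-substitution:
  V =
[[1, 1, 0, 0],
 [1, 1, 1, 0],
 [1, 0, 0, 0],
 [1, 1, 0, 1]]
  V a = (-5, -8, -4, -5)
Solving gives a = (-4, -1, -3, 0).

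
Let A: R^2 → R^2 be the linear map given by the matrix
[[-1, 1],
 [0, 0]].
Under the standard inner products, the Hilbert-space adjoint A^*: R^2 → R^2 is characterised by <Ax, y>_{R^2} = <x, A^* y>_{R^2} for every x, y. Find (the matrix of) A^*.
A^* = A^T =
[[-1, 0],
 [1, 0]]

For real matrices with standard dot products, the defining identity <Ax, y> = <x, A^* y> gives (Ax)^T y = x^T (A^*) y, i.e. x^T A^T y = x^T (A^*) y. Since this holds for all x, y, we must have A^* = A^T. Therefore
A^* =
[[-1, 0],
 [1, 0]].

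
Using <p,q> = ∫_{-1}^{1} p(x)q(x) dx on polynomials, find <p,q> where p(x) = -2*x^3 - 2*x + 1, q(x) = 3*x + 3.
<p,q> = -2/5

Expand the product: p(x)·q(x) = -6*x^4 - 6*x^3 - 6*x^2 - 3*x + 3.
∫_{-1}^{1} of each monomial x^k gives [2/(k+1) if k even, 0 if k odd]. Integrating term-by-term (or equivalently evaluating the antiderivative F(x) = -6*x^5/5 - 3*x^4/2 - 2*x^3 - 3*x^2/2 + 3*x at the endpoints):
  F(1) − F(−1) = -16/5 − (-14/5) = -2/5.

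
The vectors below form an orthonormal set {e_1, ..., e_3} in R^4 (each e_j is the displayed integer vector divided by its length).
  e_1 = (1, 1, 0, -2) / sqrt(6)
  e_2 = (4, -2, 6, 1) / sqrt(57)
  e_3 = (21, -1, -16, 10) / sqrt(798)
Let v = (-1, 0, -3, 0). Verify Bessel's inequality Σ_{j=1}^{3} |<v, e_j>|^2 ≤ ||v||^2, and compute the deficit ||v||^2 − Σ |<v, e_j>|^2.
Σ |<v, e_j>|^2 = 67/7; ||v||^2 = 10; deficit = 3/7

Write each e_j = u_j / sqrt(<u_j, u_j>) where u_j is the displayed integer vector. Then <v, e_j> = <v, u_j> / sqrt(<u_j, u_j>), so |<v, e_j>|^2 = <v, u_j>^2 / <u_j, u_j>.
Coefficients: <v, e_1> = -1/sqrt(6), <v, e_2> = -22/sqrt(57), <v, e_3> = 27/sqrt(798).
Square and sum: Σ |<v, e_j>|^2 = 67/7.
Compute ||v||^2 = v·v = 10.
Deficit = 10 − 67/7 = 3/7 ≥ 0, confirming Bessel's inequality. (The deficit equals ||v − Σ <v,e_j> e_j||^2, the squared distance from v to span{e_j}.)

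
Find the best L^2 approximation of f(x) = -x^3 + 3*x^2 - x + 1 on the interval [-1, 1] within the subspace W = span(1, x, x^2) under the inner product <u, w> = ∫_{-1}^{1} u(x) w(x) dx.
g(x) = 3*x^2 - 8*x/5 + 1

The best approximation g ∈ W is the orthogonal projection of f onto W. Writing g = a_0 + a_1 x + a_2 x^2, the coefficients solve the normal equations G · a = b where
  G_{ij} = <φ_i, φ_j> and b_i = <f, φ_i>, with φ_0 = 1, φ_1 = x, φ_2 = x^2.
G =
  [2, 0, 2/3]
  [0, 2/3, 0]
  [2/3, 0, 2/5],
b = (4, -16/15, 28/15).
Solving gives a_0 = 1, a_1 = -8/5, a_2 = 3, so
  g(x) = 3*x^2 - 8*x/5 + 1.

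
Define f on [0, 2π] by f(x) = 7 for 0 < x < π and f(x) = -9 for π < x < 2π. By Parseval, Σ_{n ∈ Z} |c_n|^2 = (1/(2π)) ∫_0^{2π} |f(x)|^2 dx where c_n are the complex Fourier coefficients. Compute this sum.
Σ |c_n|^2 = 65

Parseval equates the L^2 energy of f (normalised by 1/(2π)) with the ℓ^2 sum of its Fourier coefficients: (1/(2π)) ∫_0^{2π} |f|^2 = Σ |c_n|^2.
Compute the left side: (1/(2π)) [∫_0^π 7^2 dx + ∫_π^{2π} (-9)^2 dx] = (1/(2π)) · (49π + 81π) = (49 + 81)/2 = 65.
So Σ_{n ∈ Z} |c_n|^2 = 65.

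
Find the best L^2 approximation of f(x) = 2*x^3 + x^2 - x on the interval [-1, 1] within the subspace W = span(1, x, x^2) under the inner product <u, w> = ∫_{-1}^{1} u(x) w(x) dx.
g(x) = x^2 + x/5

The best approximation g ∈ W is the orthogonal projection of f onto W. Writing g = a_0 + a_1 x + a_2 x^2, the coefficients solve the normal equations G · a = b where
  G_{ij} = <φ_i, φ_j> and b_i = <f, φ_i>, with φ_0 = 1, φ_1 = x, φ_2 = x^2.
G =
  [2, 0, 2/3]
  [0, 2/3, 0]
  [2/3, 0, 2/5],
b = (2/3, 2/15, 2/5).
Solving gives a_0 = 0, a_1 = 1/5, a_2 = 1, so
  g(x) = x^2 + x/5.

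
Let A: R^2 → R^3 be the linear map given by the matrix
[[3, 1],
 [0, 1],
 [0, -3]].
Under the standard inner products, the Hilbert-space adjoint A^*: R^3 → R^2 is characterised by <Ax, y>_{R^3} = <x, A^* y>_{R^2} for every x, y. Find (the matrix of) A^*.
A^* = A^T =
[[3, 0, 0],
 [1, 1, -3]]

For real matrices with standard dot products, the defining identity <Ax, y> = <x, A^* y> gives (Ax)^T y = x^T (A^*) y, i.e. x^T A^T y = x^T (A^*) y. Since this holds for all x, y, we must have A^* = A^T. Therefore
A^* =
[[3, 0, 0],
 [1, 1, -3]].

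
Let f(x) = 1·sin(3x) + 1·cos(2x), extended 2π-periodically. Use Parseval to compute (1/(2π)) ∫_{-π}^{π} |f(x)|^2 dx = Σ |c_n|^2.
Σ |c_n|^2 = 1

Expand |f|^2 and use orthogonality of {sin(nx), cos(mx)} on [-π, π]:
  ∫_{-π}^{π} sin(nx)^2 dx = π, ∫ cos(mx)^2 dx = π, and cross terms integrate to 0.
So ∫_{-π}^{π} f(x)^2 dx = 1^2 · π + 1^2 · π = (1 + 1)π.
Divide by 2π: (1 + 1)/2 = 1.
By Parseval, this equals Σ |c_n|^2.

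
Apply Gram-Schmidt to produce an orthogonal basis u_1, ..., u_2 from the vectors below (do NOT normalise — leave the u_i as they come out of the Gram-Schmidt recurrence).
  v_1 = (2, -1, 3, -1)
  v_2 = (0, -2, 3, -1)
Orthogonal basis:
  u_1 = (2, -1, 3, -1)
  u_2 = (-8/5, -6/5, 3/5, -1/5)

Apply the Gram-Schmidt recurrence
  u_1 = v_1
  u_i = v_i − Σ_{j<i} ((v_i · u_j) / (u_j · u_j)) · u_j.

Step by step this gives:
  u_1 = (2, -1, 3, -1)
  u_2 = (-8/5, -6/5, 3/5, -1/5)

Orthogonality check:
  u_2 · u_1 = 0 (should be 0)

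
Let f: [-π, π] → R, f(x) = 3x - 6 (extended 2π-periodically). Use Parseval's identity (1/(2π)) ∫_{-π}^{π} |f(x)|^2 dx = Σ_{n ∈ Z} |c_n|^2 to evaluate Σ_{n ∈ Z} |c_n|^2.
Σ |c_n|^2 = 3π^2 + 36

Expand and integrate term by term over [-π, π]:
  ∫ (3x)^2 dx = 9·(2π^3/3); ∫ 2·3·(-6)·x dx = 0 (odd integrand); ∫ (-6)^2 dx = 36·2π.
So (1/(2π)) ∫_{-π}^{π} (3x - 6)^2 dx = 9π^2/3 + 36 = 3π^2 + 36.
Parseval ⇒ Σ |c_n|^2 = 3π^2 + 36.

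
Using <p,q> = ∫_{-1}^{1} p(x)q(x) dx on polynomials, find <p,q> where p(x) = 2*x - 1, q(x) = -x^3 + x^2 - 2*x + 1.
<p,q> = -92/15

Expand the product: p(x)·q(x) = -2*x^4 + 3*x^3 - 5*x^2 + 4*x - 1.
∫_{-1}^{1} of each monomial x^k gives [2/(k+1) if k even, 0 if k odd]. Integrating term-by-term (or equivalently evaluating the antiderivative F(x) = -2*x^5/5 + 3*x^4/4 - 5*x^3/3 + 2*x^2 - x at the endpoints):
  F(1) − F(−1) = -19/60 − (349/60) = -92/15.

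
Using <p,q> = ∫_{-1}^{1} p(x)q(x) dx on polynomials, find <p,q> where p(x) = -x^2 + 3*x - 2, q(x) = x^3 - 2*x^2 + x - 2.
<p,q> = 16

Expand the product: p(x)·q(x) = -x^5 + 5*x^4 - 9*x^3 + 9*x^2 - 8*x + 4.
∫_{-1}^{1} of each monomial x^k gives [2/(k+1) if k even, 0 if k odd]. Integrating term-by-term (or equivalently evaluating the antiderivative F(x) = -x^6/6 + x^5 - 9*x^4/4 + 3*x^3 - 4*x^2 + 4*x at the endpoints):
  F(1) − F(−1) = 19/12 − (-173/12) = 16.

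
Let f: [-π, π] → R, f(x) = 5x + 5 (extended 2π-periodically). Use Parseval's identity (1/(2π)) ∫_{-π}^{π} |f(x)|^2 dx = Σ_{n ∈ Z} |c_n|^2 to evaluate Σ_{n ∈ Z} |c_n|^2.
Σ |c_n|^2 = 25π^2/3 + 25

Expand and integrate term by term over [-π, π]:
  ∫ (5x)^2 dx = 25·(2π^3/3); ∫ 2·5·(5)·x dx = 0 (odd integrand); ∫ 5^2 dx = 25·2π.
So (1/(2π)) ∫_{-π}^{π} (5x + 5)^2 dx = 25π^2/3 + 25 = 25π^2/3 + 25.
Parseval ⇒ Σ |c_n|^2 = 25π^2/3 + 25.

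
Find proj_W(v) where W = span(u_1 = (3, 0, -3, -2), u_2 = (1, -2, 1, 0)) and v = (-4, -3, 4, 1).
proj_W(v) = (-28/11, -2, 50/11, 26/11)

Set up U = [u_1 | ... | u_2] ∈ R^(4×2). The projector onto W = col(U) is P = U (U^T U)^(-1) U^T.
Compute U^T U =
  [22, 0]
  [0, 6],
and U^T v = (-26, 6).
Solve U^T U · c = U^T v for the coefficients: c = (-13/11, 1). The projection is proj_W(v) = U c.
Check: (v - proj_W(v)) · u_1 = 0  (should be 0).
Check: (v - proj_W(v)) · u_2 = 0  (should be 0).
Result: proj_W(v) = (-28/11, -2, 50/11, 26/11).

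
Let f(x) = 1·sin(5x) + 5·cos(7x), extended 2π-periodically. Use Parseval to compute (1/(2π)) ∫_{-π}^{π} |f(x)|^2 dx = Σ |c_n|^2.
Σ |c_n|^2 = 13

Expand |f|^2 and use orthogonality of {sin(nx), cos(mx)} on [-π, π]:
  ∫_{-π}^{π} sin(nx)^2 dx = π, ∫ cos(mx)^2 dx = π, and cross terms integrate to 0.
So ∫_{-π}^{π} f(x)^2 dx = 1^2 · π + 5^2 · π = (1 + 25)π.
Divide by 2π: (1 + 25)/2 = 13.
By Parseval, this equals Σ |c_n|^2.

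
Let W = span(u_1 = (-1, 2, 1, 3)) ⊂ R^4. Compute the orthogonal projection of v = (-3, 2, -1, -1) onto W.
proj_W(v) = (-1/5, 2/5, 1/5, 3/5)

Set up U = [u_1 | ... | u_1] ∈ R^(4×1). The projector onto W = col(U) is P = U (U^T U)^(-1) U^T.
Compute U^T U =
  [15],
and U^T v = (3).
Solve U^T U · c = U^T v for the coefficients: c = (1/5). The projection is proj_W(v) = U c.
Check: (v - proj_W(v)) · u_1 = 0  (should be 0).
Result: proj_W(v) = (-1/5, 2/5, 1/5, 3/5).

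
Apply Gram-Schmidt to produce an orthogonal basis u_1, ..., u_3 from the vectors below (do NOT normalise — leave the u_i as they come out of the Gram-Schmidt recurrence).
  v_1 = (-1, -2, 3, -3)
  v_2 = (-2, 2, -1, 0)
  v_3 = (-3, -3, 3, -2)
Orthogonal basis:
  u_1 = (-1, -2, 3, -3)
  u_2 = (-51/23, 36/23, -8/23, -15/23)
  u_3 = (-243/182, -123/91, -3/91, 239/182)

Apply the Gram-Schmidt recurrence
  u_1 = v_1
  u_i = v_i − Σ_{j<i} ((v_i · u_j) / (u_j · u_j)) · u_j.

Step by step this gives:
  u_1 = (-1, -2, 3, -3)
  u_2 = (-51/23, 36/23, -8/23, -15/23)
  u_3 = (-243/182, -123/91, -3/91, 239/182)

Orthogonality check:
  u_2 · u_1 = 0 (should be 0)
  u_3 · u_1 = 0 (should be 0)
  u_3 · u_2 = 0 (should be 0)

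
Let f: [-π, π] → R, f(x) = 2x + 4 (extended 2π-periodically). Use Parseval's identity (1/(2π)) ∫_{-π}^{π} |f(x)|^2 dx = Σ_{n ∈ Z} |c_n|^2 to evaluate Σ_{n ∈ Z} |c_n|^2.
Σ |c_n|^2 = 4π^2/3 + 16

Expand and integrate term by term over [-π, π]:
  ∫ (2x)^2 dx = 4·(2π^3/3); ∫ 2·2·(4)·x dx = 0 (odd integrand); ∫ 4^2 dx = 16·2π.
So (1/(2π)) ∫_{-π}^{π} (2x + 4)^2 dx = 4π^2/3 + 16 = 4π^2/3 + 16.
Parseval ⇒ Σ |c_n|^2 = 4π^2/3 + 16.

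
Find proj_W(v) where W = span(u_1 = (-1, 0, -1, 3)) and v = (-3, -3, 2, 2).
proj_W(v) = (-7/11, 0, -7/11, 21/11)

Set up U = [u_1 | ... | u_1] ∈ R^(4×1). The projector onto W = col(U) is P = U (U^T U)^(-1) U^T.
Compute U^T U =
  [11],
and U^T v = (7).
Solve U^T U · c = U^T v for the coefficients: c = (7/11). The projection is proj_W(v) = U c.
Check: (v - proj_W(v)) · u_1 = 0  (should be 0).
Result: proj_W(v) = (-7/11, 0, -7/11, 21/11).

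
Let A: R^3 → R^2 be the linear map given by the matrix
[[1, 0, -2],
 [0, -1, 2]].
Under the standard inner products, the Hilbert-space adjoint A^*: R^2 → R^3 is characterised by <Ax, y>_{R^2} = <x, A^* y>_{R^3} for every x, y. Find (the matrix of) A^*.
A^* = A^T =
[[1, 0],
 [0, -1],
 [-2, 2]]

For real matrices with standard dot products, the defining identity <Ax, y> = <x, A^* y> gives (Ax)^T y = x^T (A^*) y, i.e. x^T A^T y = x^T (A^*) y. Since this holds for all x, y, we must have A^* = A^T. Therefore
A^* =
[[1, 0],
 [0, -1],
 [-2, 2]].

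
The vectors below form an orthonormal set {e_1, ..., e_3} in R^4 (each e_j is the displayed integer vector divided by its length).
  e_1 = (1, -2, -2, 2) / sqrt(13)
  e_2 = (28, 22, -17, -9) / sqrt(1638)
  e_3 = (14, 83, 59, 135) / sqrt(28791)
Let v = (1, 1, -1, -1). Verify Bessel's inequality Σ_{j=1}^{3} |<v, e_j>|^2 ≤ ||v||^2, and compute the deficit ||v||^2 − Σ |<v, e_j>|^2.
Σ |<v, e_j>|^2 = 1796/457; ||v||^2 = 4; deficit = 32/457

Write each e_j = u_j / sqrt(<u_j, u_j>) where u_j is the displayed integer vector. Then <v, e_j> = <v, u_j> / sqrt(<u_j, u_j>), so |<v, e_j>|^2 = <v, u_j>^2 / <u_j, u_j>.
Coefficients: <v, e_1> = -1/sqrt(13), <v, e_2> = 76/sqrt(1638), <v, e_3> = -97/sqrt(28791).
Square and sum: Σ |<v, e_j>|^2 = 1796/457.
Compute ||v||^2 = v·v = 4.
Deficit = 4 − 1796/457 = 32/457 ≥ 0, confirming Bessel's inequality. (The deficit equals ||v − Σ <v,e_j> e_j||^2, the squared distance from v to span{e_j}.)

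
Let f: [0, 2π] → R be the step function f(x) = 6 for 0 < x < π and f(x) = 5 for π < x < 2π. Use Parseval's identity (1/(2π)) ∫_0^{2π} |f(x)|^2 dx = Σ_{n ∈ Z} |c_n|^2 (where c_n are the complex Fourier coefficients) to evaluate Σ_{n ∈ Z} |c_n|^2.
Σ |c_n|^2 = 61/2

Parseval equates the L^2 energy of f (normalised by 1/(2π)) with the ℓ^2 sum of its Fourier coefficients: (1/(2π)) ∫_0^{2π} |f|^2 = Σ |c_n|^2.
Compute the left side: (1/(2π)) [∫_0^π 6^2 dx + ∫_π^{2π} 5^2 dx] = (1/(2π)) · (36π + 25π) = (36 + 25)/2 = 61/2.
So Σ_{n ∈ Z} |c_n|^2 = 61/2.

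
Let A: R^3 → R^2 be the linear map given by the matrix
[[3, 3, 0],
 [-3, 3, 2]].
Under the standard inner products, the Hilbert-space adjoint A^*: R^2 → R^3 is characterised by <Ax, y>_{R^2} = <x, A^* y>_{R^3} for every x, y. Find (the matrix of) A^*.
A^* = A^T =
[[3, -3],
 [3, 3],
 [0, 2]]

For real matrices with standard dot products, the defining identity <Ax, y> = <x, A^* y> gives (Ax)^T y = x^T (A^*) y, i.e. x^T A^T y = x^T (A^*) y. Since this holds for all x, y, we must have A^* = A^T. Therefore
A^* =
[[3, -3],
 [3, 3],
 [0, 2]].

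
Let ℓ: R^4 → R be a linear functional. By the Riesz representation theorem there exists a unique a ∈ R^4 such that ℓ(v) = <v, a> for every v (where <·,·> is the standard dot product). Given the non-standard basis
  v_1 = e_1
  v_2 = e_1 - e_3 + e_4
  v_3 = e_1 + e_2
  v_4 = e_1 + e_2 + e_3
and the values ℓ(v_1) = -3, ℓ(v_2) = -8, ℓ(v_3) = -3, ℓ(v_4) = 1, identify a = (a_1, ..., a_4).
a = (-3, 0, 4, -1)

Write a = (a_1, ..., a_4) in the standard basis. For each basis vector v_i, ℓ(v_i) = <v_i, a> is a linear equation in the a_j's. Collect the n equations into a matrix system V a = ℓ, where row i of V is v_i (expressed in the standard basis). Since V is invertible (lower-triangular with 1s on the diagonal, up to permutation), solve by back-substitution:
  V =
[[1, 0, 0, 0],
 [1, 0, -1, 1],
 [1, 1, 0, 0],
 [1, 1, 1, 0]]
  V a = (-3, -8, -3, 1)
Solving gives a = (-3, 0, 4, -1).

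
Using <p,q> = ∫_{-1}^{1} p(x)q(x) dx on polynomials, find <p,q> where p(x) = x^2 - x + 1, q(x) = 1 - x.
<p,q> = 10/3

Expand the product: p(x)·q(x) = -x^3 + 2*x^2 - 2*x + 1.
∫_{-1}^{1} of each monomial x^k gives [2/(k+1) if k even, 0 if k odd]. Integrating term-by-term (or equivalently evaluating the antiderivative F(x) = -x^4/4 + 2*x^3/3 - x^2 + x at the endpoints):
  F(1) − F(−1) = 5/12 − (-35/12) = 10/3.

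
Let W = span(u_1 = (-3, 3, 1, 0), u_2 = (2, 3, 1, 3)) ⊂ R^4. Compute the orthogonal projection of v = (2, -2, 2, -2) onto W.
proj_W(v) = (470/421, -840/421, -280/421, -222/421)

Set up U = [u_1 | ... | u_2] ∈ R^(4×2). The projector onto W = col(U) is P = U (U^T U)^(-1) U^T.
Compute U^T U =
  [19, 4]
  [4, 23],
and U^T v = (-10, -6).
Solve U^T U · c = U^T v for the coefficients: c = (-206/421, -74/421). The projection is proj_W(v) = U c.
Check: (v - proj_W(v)) · u_1 = 0  (should be 0).
Check: (v - proj_W(v)) · u_2 = 0  (should be 0).
Result: proj_W(v) = (470/421, -840/421, -280/421, -222/421).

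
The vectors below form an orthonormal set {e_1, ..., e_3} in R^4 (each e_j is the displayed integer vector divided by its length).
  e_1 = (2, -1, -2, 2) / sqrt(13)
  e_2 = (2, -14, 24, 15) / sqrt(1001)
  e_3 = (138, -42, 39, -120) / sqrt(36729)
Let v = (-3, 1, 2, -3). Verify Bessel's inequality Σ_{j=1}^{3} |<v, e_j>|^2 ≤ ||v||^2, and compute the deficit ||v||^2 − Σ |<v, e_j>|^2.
Σ |<v, e_j>|^2 = 1194/53; ||v||^2 = 23; deficit = 25/53

Write each e_j = u_j / sqrt(<u_j, u_j>) where u_j is the displayed integer vector. Then <v, e_j> = <v, u_j> / sqrt(<u_j, u_j>), so |<v, e_j>|^2 = <v, u_j>^2 / <u_j, u_j>.
Coefficients: <v, e_1> = -17/sqrt(13), <v, e_2> = -17/sqrt(1001), <v, e_3> = -18/sqrt(36729).
Square and sum: Σ |<v, e_j>|^2 = 1194/53.
Compute ||v||^2 = v·v = 23.
Deficit = 23 − 1194/53 = 25/53 ≥ 0, confirming Bessel's inequality. (The deficit equals ||v − Σ <v,e_j> e_j||^2, the squared distance from v to span{e_j}.)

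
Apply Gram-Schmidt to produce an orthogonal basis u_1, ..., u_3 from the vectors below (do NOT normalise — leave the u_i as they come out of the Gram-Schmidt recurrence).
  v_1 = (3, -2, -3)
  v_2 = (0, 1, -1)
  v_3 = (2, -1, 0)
Orthogonal basis:
  u_1 = (3, -2, -3)
  u_2 = (-3/22, 12/11, -19/22)
  u_3 = (35/43, 21/43, 21/43)

Apply the Gram-Schmidt recurrence
  u_1 = v_1
  u_i = v_i − Σ_{j<i} ((v_i · u_j) / (u_j · u_j)) · u_j.

Step by step this gives:
  u_1 = (3, -2, -3)
  u_2 = (-3/22, 12/11, -19/22)
  u_3 = (35/43, 21/43, 21/43)

Orthogonality check:
  u_2 · u_1 = 0 (should be 0)
  u_3 · u_1 = 0 (should be 0)
  u_3 · u_2 = 0 (should be 0)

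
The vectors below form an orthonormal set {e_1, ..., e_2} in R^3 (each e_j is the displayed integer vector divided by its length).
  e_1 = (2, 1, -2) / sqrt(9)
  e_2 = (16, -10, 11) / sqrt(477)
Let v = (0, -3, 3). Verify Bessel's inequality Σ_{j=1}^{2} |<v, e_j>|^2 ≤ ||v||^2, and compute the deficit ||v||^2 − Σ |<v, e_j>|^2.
Σ |<v, e_j>|^2 = 918/53; ||v||^2 = 18; deficit = 36/53

Write each e_j = u_j / sqrt(<u_j, u_j>) where u_j is the displayed integer vector. Then <v, e_j> = <v, u_j> / sqrt(<u_j, u_j>), so |<v, e_j>|^2 = <v, u_j>^2 / <u_j, u_j>.
Coefficients: <v, e_1> = -9/sqrt(9), <v, e_2> = 63/sqrt(477).
Square and sum: Σ |<v, e_j>|^2 = 918/53.
Compute ||v||^2 = v·v = 18.
Deficit = 18 − 918/53 = 36/53 ≥ 0, confirming Bessel's inequality. (The deficit equals ||v − Σ <v,e_j> e_j||^2, the squared distance from v to span{e_j}.)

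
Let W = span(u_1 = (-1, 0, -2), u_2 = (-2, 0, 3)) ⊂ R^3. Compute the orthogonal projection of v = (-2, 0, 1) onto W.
proj_W(v) = (-2, 0, 1)

Set up U = [u_1 | ... | u_2] ∈ R^(3×2). The projector onto W = col(U) is P = U (U^T U)^(-1) U^T.
Compute U^T U =
  [5, -4]
  [-4, 13],
and U^T v = (0, 7).
Solve U^T U · c = U^T v for the coefficients: c = (4/7, 5/7). The projection is proj_W(v) = U c.
Check: (v - proj_W(v)) · u_1 = 0  (should be 0).
Check: (v - proj_W(v)) · u_2 = 0  (should be 0).
Result: proj_W(v) = (-2, 0, 1).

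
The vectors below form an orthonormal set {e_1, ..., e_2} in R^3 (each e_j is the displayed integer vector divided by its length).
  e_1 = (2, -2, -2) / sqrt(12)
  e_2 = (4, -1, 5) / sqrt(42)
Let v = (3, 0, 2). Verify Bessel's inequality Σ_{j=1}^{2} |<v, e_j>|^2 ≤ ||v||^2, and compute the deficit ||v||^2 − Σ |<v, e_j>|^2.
Σ |<v, e_j>|^2 = 83/7; ||v||^2 = 13; deficit = 8/7

Write each e_j = u_j / sqrt(<u_j, u_j>) where u_j is the displayed integer vector. Then <v, e_j> = <v, u_j> / sqrt(<u_j, u_j>), so |<v, e_j>|^2 = <v, u_j>^2 / <u_j, u_j>.
Coefficients: <v, e_1> = 2/sqrt(12), <v, e_2> = 22/sqrt(42).
Square and sum: Σ |<v, e_j>|^2 = 83/7.
Compute ||v||^2 = v·v = 13.
Deficit = 13 − 83/7 = 8/7 ≥ 0, confirming Bessel's inequality. (The deficit equals ||v − Σ <v,e_j> e_j||^2, the squared distance from v to span{e_j}.)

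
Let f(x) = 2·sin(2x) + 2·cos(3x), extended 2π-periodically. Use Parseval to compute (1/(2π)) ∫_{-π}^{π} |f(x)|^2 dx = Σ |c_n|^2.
Σ |c_n|^2 = 4

Expand |f|^2 and use orthogonality of {sin(nx), cos(mx)} on [-π, π]:
  ∫_{-π}^{π} sin(nx)^2 dx = π, ∫ cos(mx)^2 dx = π, and cross terms integrate to 0.
So ∫_{-π}^{π} f(x)^2 dx = 2^2 · π + 2^2 · π = (4 + 4)π.
Divide by 2π: (4 + 4)/2 = 4.
By Parseval, this equals Σ |c_n|^2.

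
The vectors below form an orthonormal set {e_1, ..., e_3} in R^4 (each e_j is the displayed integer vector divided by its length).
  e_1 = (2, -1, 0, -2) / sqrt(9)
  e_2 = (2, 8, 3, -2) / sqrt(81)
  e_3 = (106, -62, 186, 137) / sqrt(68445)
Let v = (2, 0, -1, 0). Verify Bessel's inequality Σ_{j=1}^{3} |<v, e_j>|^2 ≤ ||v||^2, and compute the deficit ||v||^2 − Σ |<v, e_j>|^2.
Σ |<v, e_j>|^2 = 9/5; ||v||^2 = 5; deficit = 16/5

Write each e_j = u_j / sqrt(<u_j, u_j>) where u_j is the displayed integer vector. Then <v, e_j> = <v, u_j> / sqrt(<u_j, u_j>), so |<v, e_j>|^2 = <v, u_j>^2 / <u_j, u_j>.
Coefficients: <v, e_1> = 4/sqrt(9), <v, e_2> = 1/sqrt(81), <v, e_3> = 26/sqrt(68445).
Square and sum: Σ |<v, e_j>|^2 = 9/5.
Compute ||v||^2 = v·v = 5.
Deficit = 5 − 9/5 = 16/5 ≥ 0, confirming Bessel's inequality. (The deficit equals ||v − Σ <v,e_j> e_j||^2, the squared distance from v to span{e_j}.)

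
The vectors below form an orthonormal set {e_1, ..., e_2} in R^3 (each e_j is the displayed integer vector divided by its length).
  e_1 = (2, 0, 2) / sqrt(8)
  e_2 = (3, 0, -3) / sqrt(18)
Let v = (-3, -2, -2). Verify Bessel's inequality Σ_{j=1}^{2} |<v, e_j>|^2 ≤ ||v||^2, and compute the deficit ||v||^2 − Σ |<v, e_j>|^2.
Σ |<v, e_j>|^2 = 13; ||v||^2 = 17; deficit = 4

Write each e_j = u_j / sqrt(<u_j, u_j>) where u_j is the displayed integer vector. Then <v, e_j> = <v, u_j> / sqrt(<u_j, u_j>), so |<v, e_j>|^2 = <v, u_j>^2 / <u_j, u_j>.
Coefficients: <v, e_1> = -10/sqrt(8), <v, e_2> = -3/sqrt(18).
Square and sum: Σ |<v, e_j>|^2 = 13.
Compute ||v||^2 = v·v = 17.
Deficit = 17 − 13 = 4 ≥ 0, confirming Bessel's inequality. (The deficit equals ||v − Σ <v,e_j> e_j||^2, the squared distance from v to span{e_j}.)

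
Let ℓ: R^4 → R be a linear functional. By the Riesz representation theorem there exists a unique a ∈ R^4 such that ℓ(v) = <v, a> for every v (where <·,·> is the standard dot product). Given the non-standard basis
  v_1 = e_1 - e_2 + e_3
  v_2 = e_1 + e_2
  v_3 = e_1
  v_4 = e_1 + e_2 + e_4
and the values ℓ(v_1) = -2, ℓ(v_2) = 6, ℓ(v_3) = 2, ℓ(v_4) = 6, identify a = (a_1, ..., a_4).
a = (2, 4, 0, 0)

Write a = (a_1, ..., a_4) in the standard basis. For each basis vector v_i, ℓ(v_i) = <v_i, a> is a linear equation in the a_j's. Collect the n equations into a matrix system V a = ℓ, where row i of V is v_i (expressed in the standard basis). Since V is invertible (lower-triangular with 1s on the diagonal, up to permutation), solve by back-substitution:
  V =
[[1, -1, 1, 0],
 [1, 1, 0, 0],
 [1, 0, 0, 0],
 [1, 1, 0, 1]]
  V a = (-2, 6, 2, 6)
Solving gives a = (2, 4, 0, 0).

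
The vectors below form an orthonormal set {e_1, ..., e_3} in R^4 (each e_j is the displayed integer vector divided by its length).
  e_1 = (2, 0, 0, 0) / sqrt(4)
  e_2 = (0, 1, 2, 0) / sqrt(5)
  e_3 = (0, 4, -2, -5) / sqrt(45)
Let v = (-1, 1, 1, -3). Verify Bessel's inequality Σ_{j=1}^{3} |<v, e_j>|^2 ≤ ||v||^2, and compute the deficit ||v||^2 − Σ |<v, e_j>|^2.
Σ |<v, e_j>|^2 = 83/9; ||v||^2 = 12; deficit = 25/9

Write each e_j = u_j / sqrt(<u_j, u_j>) where u_j is the displayed integer vector. Then <v, e_j> = <v, u_j> / sqrt(<u_j, u_j>), so |<v, e_j>|^2 = <v, u_j>^2 / <u_j, u_j>.
Coefficients: <v, e_1> = -2/sqrt(4), <v, e_2> = 3/sqrt(5), <v, e_3> = 17/sqrt(45).
Square and sum: Σ |<v, e_j>|^2 = 83/9.
Compute ||v||^2 = v·v = 12.
Deficit = 12 − 83/9 = 25/9 ≥ 0, confirming Bessel's inequality. (The deficit equals ||v − Σ <v,e_j> e_j||^2, the squared distance from v to span{e_j}.)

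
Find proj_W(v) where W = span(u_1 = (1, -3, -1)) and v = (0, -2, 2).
proj_W(v) = (4/11, -12/11, -4/11)

Set up U = [u_1 | ... | u_1] ∈ R^(3×1). The projector onto W = col(U) is P = U (U^T U)^(-1) U^T.
Compute U^T U =
  [11],
and U^T v = (4).
Solve U^T U · c = U^T v for the coefficients: c = (4/11). The projection is proj_W(v) = U c.
Check: (v - proj_W(v)) · u_1 = 0  (should be 0).
Result: proj_W(v) = (4/11, -12/11, -4/11).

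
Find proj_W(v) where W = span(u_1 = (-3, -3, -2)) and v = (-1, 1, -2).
proj_W(v) = (-6/11, -6/11, -4/11)

Set up U = [u_1 | ... | u_1] ∈ R^(3×1). The projector onto W = col(U) is P = U (U^T U)^(-1) U^T.
Compute U^T U =
  [22],
and U^T v = (4).
Solve U^T U · c = U^T v for the coefficients: c = (2/11). The projection is proj_W(v) = U c.
Check: (v - proj_W(v)) · u_1 = 0  (should be 0).
Result: proj_W(v) = (-6/11, -6/11, -4/11).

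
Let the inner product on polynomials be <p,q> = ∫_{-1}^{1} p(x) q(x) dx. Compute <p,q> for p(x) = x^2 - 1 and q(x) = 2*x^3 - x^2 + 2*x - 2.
<p,q> = 44/15

Expand the product: p(x)·q(x) = 2*x^5 - x^4 - x^2 - 2*x + 2.
∫_{-1}^{1} of each monomial x^k gives [2/(k+1) if k even, 0 if k odd]. Integrating term-by-term (or equivalently evaluating the antiderivative F(x) = x^6/3 - x^5/5 - x^3/3 - x^2 + 2*x at the endpoints):
  F(1) − F(−1) = 4/5 − (-32/15) = 44/15.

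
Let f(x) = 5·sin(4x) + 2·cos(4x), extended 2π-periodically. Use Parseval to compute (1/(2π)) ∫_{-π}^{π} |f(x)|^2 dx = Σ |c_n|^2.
Σ |c_n|^2 = 29/2

Expand |f|^2 and use orthogonality of {sin(nx), cos(mx)} on [-π, π]:
  ∫_{-π}^{π} sin(nx)^2 dx = π, ∫ cos(mx)^2 dx = π, and cross terms integrate to 0.
So ∫_{-π}^{π} f(x)^2 dx = 5^2 · π + 2^2 · π = (25 + 4)π.
Divide by 2π: (25 + 4)/2 = 29/2.
By Parseval, this equals Σ |c_n|^2.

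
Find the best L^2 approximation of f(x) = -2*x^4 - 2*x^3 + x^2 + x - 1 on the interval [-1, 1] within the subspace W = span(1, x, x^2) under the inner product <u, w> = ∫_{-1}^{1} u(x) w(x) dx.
g(x) = -5*x^2/7 - x/5 - 29/35

The best approximation g ∈ W is the orthogonal projection of f onto W. Writing g = a_0 + a_1 x + a_2 x^2, the coefficients solve the normal equations G · a = b where
  G_{ij} = <φ_i, φ_j> and b_i = <f, φ_i>, with φ_0 = 1, φ_1 = x, φ_2 = x^2.
G =
  [2, 0, 2/3]
  [0, 2/3, 0]
  [2/3, 0, 2/5],
b = (-32/15, -2/15, -88/105).
Solving gives a_0 = -29/35, a_1 = -1/5, a_2 = -5/7, so
  g(x) = -5*x^2/7 - x/5 - 29/35.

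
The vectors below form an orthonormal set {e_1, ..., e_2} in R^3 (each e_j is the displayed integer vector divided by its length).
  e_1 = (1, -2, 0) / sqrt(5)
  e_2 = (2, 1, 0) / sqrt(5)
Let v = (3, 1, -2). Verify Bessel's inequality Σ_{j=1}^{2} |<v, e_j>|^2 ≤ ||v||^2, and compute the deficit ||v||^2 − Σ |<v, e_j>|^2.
Σ |<v, e_j>|^2 = 10; ||v||^2 = 14; deficit = 4

Write each e_j = u_j / sqrt(<u_j, u_j>) where u_j is the displayed integer vector. Then <v, e_j> = <v, u_j> / sqrt(<u_j, u_j>), so |<v, e_j>|^2 = <v, u_j>^2 / <u_j, u_j>.
Coefficients: <v, e_1> = 1/sqrt(5), <v, e_2> = 7/sqrt(5).
Square and sum: Σ |<v, e_j>|^2 = 10.
Compute ||v||^2 = v·v = 14.
Deficit = 14 − 10 = 4 ≥ 0, confirming Bessel's inequality. (The deficit equals ||v − Σ <v,e_j> e_j||^2, the squared distance from v to span{e_j}.)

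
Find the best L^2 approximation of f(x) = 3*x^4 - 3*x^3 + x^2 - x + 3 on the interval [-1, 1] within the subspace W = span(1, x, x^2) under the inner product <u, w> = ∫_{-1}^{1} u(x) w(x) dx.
g(x) = 25*x^2/7 - 14*x/5 + 96/35

The best approximation g ∈ W is the orthogonal projection of f onto W. Writing g = a_0 + a_1 x + a_2 x^2, the coefficients solve the normal equations G · a = b where
  G_{ij} = <φ_i, φ_j> and b_i = <f, φ_i>, with φ_0 = 1, φ_1 = x, φ_2 = x^2.
G =
  [2, 0, 2/3]
  [0, 2/3, 0]
  [2/3, 0, 2/5],
b = (118/15, -28/15, 114/35).
Solving gives a_0 = 96/35, a_1 = -14/5, a_2 = 25/7, so
  g(x) = 25*x^2/7 - 14*x/5 + 96/35.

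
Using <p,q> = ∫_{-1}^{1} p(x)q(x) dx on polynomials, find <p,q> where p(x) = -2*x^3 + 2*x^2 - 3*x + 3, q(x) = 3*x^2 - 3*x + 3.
<p,q> = 194/5

Expand the product: p(x)·q(x) = -6*x^5 + 12*x^4 - 21*x^3 + 24*x^2 - 18*x + 9.
∫_{-1}^{1} of each monomial x^k gives [2/(k+1) if k even, 0 if k odd]. Integrating term-by-term (or equivalently evaluating the antiderivative F(x) = -x^6 + 12*x^5/5 - 21*x^4/4 + 8*x^3 - 9*x^2 + 9*x at the endpoints):
  F(1) − F(−1) = 83/20 − (-693/20) = 194/5.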